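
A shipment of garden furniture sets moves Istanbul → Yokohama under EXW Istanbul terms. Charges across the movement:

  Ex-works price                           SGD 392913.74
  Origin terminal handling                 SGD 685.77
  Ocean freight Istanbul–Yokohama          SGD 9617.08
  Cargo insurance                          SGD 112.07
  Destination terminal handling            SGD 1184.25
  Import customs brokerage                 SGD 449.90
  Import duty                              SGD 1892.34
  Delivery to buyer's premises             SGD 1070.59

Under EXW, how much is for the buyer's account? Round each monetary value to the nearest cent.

EXW: the seller makes goods available at their premises; the buyer bears all onward costs.
Seller's account: goods 392913.74 = 392913.74
Buyer's account: origin terminal 685.77 + freight 9617.08 + insurance 112.07 + destination terminal 1184.25 + brokerage 449.90 + duty 1892.34 + delivery 1070.59 = 15012.00

Buyer's account: SGD 15012.00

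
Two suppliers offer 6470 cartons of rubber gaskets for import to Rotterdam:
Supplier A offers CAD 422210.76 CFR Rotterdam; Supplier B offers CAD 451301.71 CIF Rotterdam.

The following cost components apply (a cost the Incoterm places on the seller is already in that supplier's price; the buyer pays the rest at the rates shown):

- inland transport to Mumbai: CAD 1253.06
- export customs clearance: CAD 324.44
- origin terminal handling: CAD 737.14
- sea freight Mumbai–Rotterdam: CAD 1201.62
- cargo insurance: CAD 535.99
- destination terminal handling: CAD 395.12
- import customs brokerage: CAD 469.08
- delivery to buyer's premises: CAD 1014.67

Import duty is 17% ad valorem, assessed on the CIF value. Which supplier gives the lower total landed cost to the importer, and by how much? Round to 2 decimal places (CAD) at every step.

Supplier A is cheaper by CAD 33409.30

Supplier A (CFR):
CIF value = CFR price + insurance = 422210.76 + 535.99 = 422746.75
Import duty = 422746.75 × 17% = 71866.95
Buyer bears (A): 535.99 + 395.12 + 469.08 + 1014.67 = 2414.86
Landed cost (A) = invoice 422210.76 + 2414.86 + duty 71866.95 = 496492.57
Supplier B (CIF):
The CIF price already equals the CIF value: 451301.71
Import duty = 451301.71 × 17% = 76721.29
Buyer bears (B): 395.12 + 469.08 + 1014.67 = 1878.87
Landed cost (B) = invoice 451301.71 + 1878.87 + duty 76721.29 = 529901.87
Difference = |496492.57 − 529901.87| = 33409.30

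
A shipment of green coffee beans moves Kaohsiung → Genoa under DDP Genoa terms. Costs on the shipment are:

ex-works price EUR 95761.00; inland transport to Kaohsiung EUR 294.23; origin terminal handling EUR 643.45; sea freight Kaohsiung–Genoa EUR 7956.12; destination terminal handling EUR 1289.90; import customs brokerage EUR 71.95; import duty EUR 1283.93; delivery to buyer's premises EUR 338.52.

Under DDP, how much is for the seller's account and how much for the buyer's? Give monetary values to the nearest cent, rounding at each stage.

DDP: the seller bears all costs including import duty.
Seller's account: goods 95761.00 + inland to port 294.23 + origin terminal 643.45 + freight 7956.12 + destination terminal 1289.90 + brokerage 71.95 + duty 1283.93 + delivery 338.52 = 107639.10
Buyer's account: 0.00

Seller: EUR 107639.10; buyer: EUR 0.00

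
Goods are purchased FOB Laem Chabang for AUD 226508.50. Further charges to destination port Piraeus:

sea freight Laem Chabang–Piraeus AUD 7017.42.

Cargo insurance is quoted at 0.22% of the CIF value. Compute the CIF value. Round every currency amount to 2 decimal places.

CIF value: AUD 234040.81

Let C be the CIF value. C = FOB price + freight + 0.22% × C
C − 0.22% × C = 226508.50 + 7017.42
0.9978 × C = 233525.92
C = 233525.92 / 0.9978 = 234040.81
Insurance premium = 0.22% × 234040.81 = 514.89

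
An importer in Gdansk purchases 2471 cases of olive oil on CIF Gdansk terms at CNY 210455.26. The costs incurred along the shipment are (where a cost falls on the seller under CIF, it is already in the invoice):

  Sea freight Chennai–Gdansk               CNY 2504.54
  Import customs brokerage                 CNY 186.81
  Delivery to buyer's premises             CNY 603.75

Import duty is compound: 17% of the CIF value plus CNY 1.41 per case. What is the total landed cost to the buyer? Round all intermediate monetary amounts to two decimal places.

CIF: the seller pays costs through ocean freight and marine insurance to the destination port.
Already in the invoice (seller's account under CIF): freight — exclude.
The CIF price already equals the CIF value: 210455.26
Ad valorem component: 210455.26 × 17% = 35777.39
Specific component: 2471 × 1.41 = 3484.11
Import duty = 35777.39 + 3484.11 = 39261.50
Buyer bears: brokerage 186.81 + delivery 603.75 + duty 39261.50 = 40052.06
Landed cost = invoice 210455.26 + 40052.06 = 250507.32

Total landed cost: CNY 250507.32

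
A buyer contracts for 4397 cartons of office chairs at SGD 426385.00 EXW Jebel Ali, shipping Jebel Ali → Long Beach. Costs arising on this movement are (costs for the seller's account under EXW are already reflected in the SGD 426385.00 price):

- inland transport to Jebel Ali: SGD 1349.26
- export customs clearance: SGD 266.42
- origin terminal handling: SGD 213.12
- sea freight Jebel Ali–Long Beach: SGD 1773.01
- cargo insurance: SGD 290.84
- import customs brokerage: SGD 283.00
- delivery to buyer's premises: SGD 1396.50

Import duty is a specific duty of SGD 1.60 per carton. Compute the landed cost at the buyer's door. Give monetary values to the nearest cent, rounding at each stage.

EXW: the seller makes goods available at their premises; the buyer bears all onward costs.
CIF value = EXW price + inland to port + export clearance + origin terminal + freight + insurance = 426385.00 + 1349.26 + 266.42 + 213.12 + 1773.01 + 290.84 = 430277.65
Import duty = 4397 × 1.60 = 7035.20
Buyer bears: inland to port 1349.26 + export clearance 266.42 + origin terminal 213.12 + freight 1773.01 + insurance 290.84 + brokerage 283.00 + delivery 1396.50 + duty 7035.20 = 12607.35
Landed cost = invoice 426385.00 + 12607.35 = 438992.35

Total landed cost: SGD 438992.35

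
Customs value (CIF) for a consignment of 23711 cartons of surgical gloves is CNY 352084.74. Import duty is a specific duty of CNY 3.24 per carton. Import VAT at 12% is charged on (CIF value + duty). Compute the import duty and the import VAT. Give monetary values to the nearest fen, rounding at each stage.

Import duty = 23711 × 3.24 = 76823.64
VAT base = CIF + duty = 352084.74 + 76823.64 = 428908.38
Import VAT = 428908.38 × 12% = 51469.01

Import duty: CNY 76823.64; import VAT: CNY 51469.01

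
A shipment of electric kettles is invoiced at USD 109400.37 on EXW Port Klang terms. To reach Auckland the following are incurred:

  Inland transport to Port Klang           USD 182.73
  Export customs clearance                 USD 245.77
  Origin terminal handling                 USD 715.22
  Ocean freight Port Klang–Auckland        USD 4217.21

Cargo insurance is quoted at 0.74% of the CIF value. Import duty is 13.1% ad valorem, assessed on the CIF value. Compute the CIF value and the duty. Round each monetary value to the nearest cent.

CIF value: USD 115616.86; import duty: USD 15145.81

Let C be the CIF value. C = EXW price + pre-shipment costs + freight + 0.74% × C
C − 0.74% × C = 109400.37 + 182.73 + 245.77 + 715.22 + 4217.21
0.9926 × C = 114761.30
C = 114761.30 / 0.9926 = 115616.86
Insurance premium = 0.74% × 115616.86 = 855.56
Import duty = 115616.86 × 13.1% = 15145.81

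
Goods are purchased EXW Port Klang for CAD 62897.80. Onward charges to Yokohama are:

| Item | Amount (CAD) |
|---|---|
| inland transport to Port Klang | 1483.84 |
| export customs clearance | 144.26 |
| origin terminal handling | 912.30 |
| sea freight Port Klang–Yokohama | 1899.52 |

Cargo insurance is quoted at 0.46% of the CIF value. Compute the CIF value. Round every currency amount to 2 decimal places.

CIF value: CAD 67648.90

Let C be the CIF value. C = EXW price + pre-shipment costs + freight + 0.46% × C
C − 0.46% × C = 62897.80 + 1483.84 + 144.26 + 912.30 + 1899.52
0.9954 × C = 67337.72
C = 67337.72 / 0.9954 = 67648.90
Insurance premium = 0.46% × 67648.90 = 311.18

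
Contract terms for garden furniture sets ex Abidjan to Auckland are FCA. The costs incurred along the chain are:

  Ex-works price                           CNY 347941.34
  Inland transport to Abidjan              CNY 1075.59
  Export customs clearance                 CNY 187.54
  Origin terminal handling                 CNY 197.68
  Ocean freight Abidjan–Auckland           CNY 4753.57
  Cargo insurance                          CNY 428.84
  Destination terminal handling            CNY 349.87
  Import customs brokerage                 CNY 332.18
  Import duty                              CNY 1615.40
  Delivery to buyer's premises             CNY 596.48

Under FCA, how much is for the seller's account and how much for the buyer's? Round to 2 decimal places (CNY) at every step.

FCA: the seller delivers export-cleared goods to the carrier; the buyer bears costs from that point.
Seller's account: goods 347941.34 + inland to port 1075.59 + export clearance 187.54 = 349204.47
Buyer's account: origin terminal 197.68 + freight 4753.57 + insurance 428.84 + destination terminal 349.87 + brokerage 332.18 + duty 1615.40 + delivery 596.48 = 8274.02

Seller: CNY 349204.47; buyer: CNY 8274.02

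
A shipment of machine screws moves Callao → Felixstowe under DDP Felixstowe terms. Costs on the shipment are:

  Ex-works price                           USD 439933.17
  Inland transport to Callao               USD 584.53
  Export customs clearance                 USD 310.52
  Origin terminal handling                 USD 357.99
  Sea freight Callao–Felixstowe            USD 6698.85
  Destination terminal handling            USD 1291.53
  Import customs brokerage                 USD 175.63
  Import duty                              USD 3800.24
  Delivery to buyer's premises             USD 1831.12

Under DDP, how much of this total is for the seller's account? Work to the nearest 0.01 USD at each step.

Seller's account: USD 454983.58

DDP: the seller bears all costs including import duty.
Seller's account: goods 439933.17 + inland to port 584.53 + export clearance 310.52 + origin terminal 357.99 + freight 6698.85 + destination terminal 1291.53 + brokerage 175.63 + duty 3800.24 + delivery 1831.12 = 454983.58
Buyer's account: 0.00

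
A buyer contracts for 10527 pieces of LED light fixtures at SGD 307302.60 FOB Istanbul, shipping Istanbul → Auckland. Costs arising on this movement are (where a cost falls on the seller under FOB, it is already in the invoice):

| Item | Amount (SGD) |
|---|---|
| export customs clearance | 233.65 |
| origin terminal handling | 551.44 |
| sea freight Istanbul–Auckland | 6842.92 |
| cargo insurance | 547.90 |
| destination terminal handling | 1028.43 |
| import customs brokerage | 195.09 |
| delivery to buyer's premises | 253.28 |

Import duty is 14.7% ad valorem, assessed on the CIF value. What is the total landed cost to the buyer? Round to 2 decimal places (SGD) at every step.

Total landed cost: SGD 362430.15

FOB: the seller bears costs until goods are on board at the origin port; the buyer bears freight, insurance and all costs thereafter.
Already in the invoice (seller's account under FOB): export clearance, origin terminal — exclude.
CIF value = FOB price + freight + insurance = 307302.60 + 6842.92 + 547.90 = 314693.42
Import duty = 314693.42 × 14.7% = 46259.93
Buyer bears: freight 6842.92 + insurance 547.90 + destination terminal 1028.43 + brokerage 195.09 + delivery 253.28 + duty 46259.93 = 55127.55
Landed cost = invoice 307302.60 + 55127.55 = 362430.15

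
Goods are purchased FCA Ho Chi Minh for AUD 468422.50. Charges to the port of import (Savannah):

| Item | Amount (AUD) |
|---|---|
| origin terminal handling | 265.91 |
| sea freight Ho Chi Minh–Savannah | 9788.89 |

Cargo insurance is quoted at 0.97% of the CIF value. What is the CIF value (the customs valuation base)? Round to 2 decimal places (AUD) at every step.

Let C be the CIF value. C = FCA price + pre-shipment costs + freight + 0.97% × C
C − 0.97% × C = 468422.50 + 265.91 + 9788.89
0.9903 × C = 478477.30
C = 478477.30 / 0.9903 = 483163.99
Insurance premium = 0.97% × 483163.99 = 4686.69

CIF value: AUD 483163.99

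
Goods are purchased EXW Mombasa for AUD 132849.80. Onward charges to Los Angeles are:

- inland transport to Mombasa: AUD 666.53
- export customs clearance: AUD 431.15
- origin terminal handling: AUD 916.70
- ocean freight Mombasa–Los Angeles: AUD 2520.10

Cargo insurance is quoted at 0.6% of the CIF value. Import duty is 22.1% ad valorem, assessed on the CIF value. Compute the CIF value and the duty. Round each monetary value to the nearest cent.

CIF value: AUD 138213.56; import duty: AUD 30545.20

Let C be the CIF value. C = EXW price + pre-shipment costs + freight + 0.6% × C
C − 0.6% × C = 132849.80 + 666.53 + 431.15 + 916.70 + 2520.10
0.994 × C = 137384.28
C = 137384.28 / 0.994 = 138213.56
Insurance premium = 0.6% × 138213.56 = 829.28
Import duty = 138213.56 × 22.1% = 30545.20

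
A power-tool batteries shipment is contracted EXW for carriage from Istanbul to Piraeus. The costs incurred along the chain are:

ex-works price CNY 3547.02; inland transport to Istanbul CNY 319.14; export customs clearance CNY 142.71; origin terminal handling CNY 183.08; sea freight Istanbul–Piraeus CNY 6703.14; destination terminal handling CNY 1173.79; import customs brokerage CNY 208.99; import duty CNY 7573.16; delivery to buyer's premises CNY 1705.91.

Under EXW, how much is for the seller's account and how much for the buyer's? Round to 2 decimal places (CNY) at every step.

Seller: CNY 3547.02; buyer: CNY 18009.92

EXW: the seller makes goods available at their premises; the buyer bears all onward costs.
Seller's account: goods 3547.02 = 3547.02
Buyer's account: inland to port 319.14 + export clearance 142.71 + origin terminal 183.08 + freight 6703.14 + destination terminal 1173.79 + brokerage 208.99 + duty 7573.16 + delivery 1705.91 = 18009.92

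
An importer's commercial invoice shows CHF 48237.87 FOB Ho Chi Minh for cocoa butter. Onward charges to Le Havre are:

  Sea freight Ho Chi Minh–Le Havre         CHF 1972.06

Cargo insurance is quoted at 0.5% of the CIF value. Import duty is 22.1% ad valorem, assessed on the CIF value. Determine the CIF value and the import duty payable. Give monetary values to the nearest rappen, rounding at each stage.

Let C be the CIF value. C = FOB price + freight + 0.5% × C
C − 0.5% × C = 48237.87 + 1972.06
0.995 × C = 50209.93
C = 50209.93 / 0.995 = 50462.24
Insurance premium = 0.5% × 50462.24 = 252.31
Import duty = 50462.24 × 22.1% = 11152.16

CIF value: CHF 50462.24; import duty: CHF 11152.16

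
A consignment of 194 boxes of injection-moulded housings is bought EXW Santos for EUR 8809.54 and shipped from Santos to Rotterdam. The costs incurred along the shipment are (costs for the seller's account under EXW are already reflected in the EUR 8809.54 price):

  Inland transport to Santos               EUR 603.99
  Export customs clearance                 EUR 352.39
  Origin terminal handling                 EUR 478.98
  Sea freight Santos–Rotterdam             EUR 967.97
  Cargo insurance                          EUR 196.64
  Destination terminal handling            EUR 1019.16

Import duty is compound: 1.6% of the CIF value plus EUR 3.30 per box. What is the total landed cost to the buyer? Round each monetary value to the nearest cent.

EXW: the seller makes goods available at their premises; the buyer bears all onward costs.
CIF value = EXW price + inland to port + export clearance + origin terminal + freight + insurance = 8809.54 + 603.99 + 352.39 + 478.98 + 967.97 + 196.64 = 11409.51
Ad valorem component: 11409.51 × 1.6% = 182.55
Specific component: 194 × 3.30 = 640.20
Import duty = 182.55 + 640.20 = 822.75
Buyer bears: inland to port 603.99 + export clearance 352.39 + origin terminal 478.98 + freight 967.97 + insurance 196.64 + destination terminal 1019.16 + duty 822.75 = 4441.88
Landed cost = invoice 8809.54 + 4441.88 = 13251.42

Total landed cost: EUR 13251.42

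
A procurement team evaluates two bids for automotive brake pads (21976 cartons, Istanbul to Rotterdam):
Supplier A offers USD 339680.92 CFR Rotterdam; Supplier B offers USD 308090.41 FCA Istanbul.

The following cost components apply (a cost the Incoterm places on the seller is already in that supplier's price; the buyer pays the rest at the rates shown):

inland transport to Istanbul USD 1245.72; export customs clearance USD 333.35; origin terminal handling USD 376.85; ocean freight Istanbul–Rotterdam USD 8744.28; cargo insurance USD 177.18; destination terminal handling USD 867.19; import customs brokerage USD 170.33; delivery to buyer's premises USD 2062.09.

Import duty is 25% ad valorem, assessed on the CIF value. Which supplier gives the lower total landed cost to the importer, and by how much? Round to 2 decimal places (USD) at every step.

Supplier B is cheaper by USD 28086.73

Supplier A (CFR):
CIF value = CFR price + insurance = 339680.92 + 177.18 = 339858.10
Import duty = 339858.10 × 25% = 84964.53
Buyer bears (A): 177.18 + 867.19 + 170.33 + 2062.09 = 3276.79
Landed cost (A) = invoice 339680.92 + 3276.79 + duty 84964.53 = 427922.24
Supplier B (FCA):
CIF value = FCA price + origin terminal + freight + insurance = 308090.41 + 376.85 + 8744.28 + 177.18 = 317388.72
Import duty = 317388.72 × 25% = 79347.18
Buyer bears (B): 376.85 + 8744.28 + 177.18 + 867.19 + 170.33 + 2062.09 = 12397.92
Landed cost (B) = invoice 308090.41 + 12397.92 + duty 79347.18 = 399835.51
Difference = |427922.24 − 399835.51| = 28086.73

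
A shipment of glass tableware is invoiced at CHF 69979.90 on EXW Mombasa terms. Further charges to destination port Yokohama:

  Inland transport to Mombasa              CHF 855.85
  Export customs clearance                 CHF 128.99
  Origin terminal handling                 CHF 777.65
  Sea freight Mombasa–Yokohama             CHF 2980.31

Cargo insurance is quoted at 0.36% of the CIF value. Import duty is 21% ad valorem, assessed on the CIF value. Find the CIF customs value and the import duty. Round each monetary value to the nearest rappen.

Let C be the CIF value. C = EXW price + pre-shipment costs + freight + 0.36% × C
C − 0.36% × C = 69979.90 + 855.85 + 128.99 + 777.65 + 2980.31
0.9964 × C = 74722.70
C = 74722.70 / 0.9964 = 74992.67
Insurance premium = 0.36% × 74992.67 = 269.97
Import duty = 74992.67 × 21% = 15748.46

CIF value: CHF 74992.67; import duty: CHF 15748.46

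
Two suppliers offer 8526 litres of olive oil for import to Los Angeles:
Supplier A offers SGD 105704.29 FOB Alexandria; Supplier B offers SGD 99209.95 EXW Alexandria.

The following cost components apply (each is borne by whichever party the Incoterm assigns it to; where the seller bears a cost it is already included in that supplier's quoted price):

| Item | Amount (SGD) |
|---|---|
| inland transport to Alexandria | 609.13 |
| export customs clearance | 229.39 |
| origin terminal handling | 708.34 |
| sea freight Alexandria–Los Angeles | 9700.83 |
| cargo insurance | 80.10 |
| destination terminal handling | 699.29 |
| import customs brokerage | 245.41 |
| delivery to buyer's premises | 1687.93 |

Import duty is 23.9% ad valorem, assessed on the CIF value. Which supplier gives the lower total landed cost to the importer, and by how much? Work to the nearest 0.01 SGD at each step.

Supplier A (FOB):
CIF value = FOB price + freight + insurance = 105704.29 + 9700.83 + 80.10 = 115485.22
Import duty = 115485.22 × 23.9% = 27600.97
Buyer bears (A): 9700.83 + 80.10 + 699.29 + 245.41 + 1687.93 = 12413.56
Landed cost (A) = invoice 105704.29 + 12413.56 + duty 27600.97 = 145718.82
Supplier B (EXW):
CIF value = EXW price + inland to port + export clearance + origin terminal + freight + insurance = 99209.95 + 609.13 + 229.39 + 708.34 + 9700.83 + 80.10 = 110537.74
Import duty = 110537.74 × 23.9% = 26418.52
Buyer bears (B): 609.13 + 229.39 + 708.34 + 9700.83 + 80.10 + 699.29 + 245.41 + 1687.93 = 13960.42
Landed cost (B) = invoice 99209.95 + 13960.42 + duty 26418.52 = 139588.89
Difference = |145718.82 − 139588.89| = 6129.93

Supplier B is cheaper by SGD 6129.93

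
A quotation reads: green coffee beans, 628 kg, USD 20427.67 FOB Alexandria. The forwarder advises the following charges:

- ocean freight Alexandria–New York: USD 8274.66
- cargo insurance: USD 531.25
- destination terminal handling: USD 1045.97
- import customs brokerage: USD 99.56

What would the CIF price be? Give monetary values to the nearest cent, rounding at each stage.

CIF price: USD 29233.58

Not relevant to the conversion: destination terminal, brokerage — on the buyer under both terms; not part of either seller's price.
From FOB to CIF, the seller additionally bears: freight, insurance.
CIF price = 20427.67 + 8274.66 + 531.25 = 29233.58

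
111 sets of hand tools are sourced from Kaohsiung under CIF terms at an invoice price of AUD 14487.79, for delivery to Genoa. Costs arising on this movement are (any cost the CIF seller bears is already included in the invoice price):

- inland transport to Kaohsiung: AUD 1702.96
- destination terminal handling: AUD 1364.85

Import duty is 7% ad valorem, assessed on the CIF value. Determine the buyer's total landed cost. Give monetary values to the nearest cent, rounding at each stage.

Total landed cost: AUD 16866.79

CIF: the seller pays costs through ocean freight and marine insurance to the destination port.
Already in the invoice (seller's account under CIF): inland to port — exclude.
The CIF price already equals the CIF value: 14487.79
Import duty = 14487.79 × 7% = 1014.15
Buyer bears: destination terminal 1364.85 + duty 1014.15 = 2379.00
Landed cost = invoice 14487.79 + 2379.00 = 16866.79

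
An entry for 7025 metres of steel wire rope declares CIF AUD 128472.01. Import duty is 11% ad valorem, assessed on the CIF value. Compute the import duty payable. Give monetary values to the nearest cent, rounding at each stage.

Import duty: AUD 14131.92

Import duty = 128472.01 × 11% = 14131.92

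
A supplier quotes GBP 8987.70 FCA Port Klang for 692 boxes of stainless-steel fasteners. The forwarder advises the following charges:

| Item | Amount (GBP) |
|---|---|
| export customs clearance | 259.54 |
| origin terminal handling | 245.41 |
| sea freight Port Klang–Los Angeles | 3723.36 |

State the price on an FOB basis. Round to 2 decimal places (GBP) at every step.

Not relevant to the conversion: export clearance — on the seller under both FCA and FOB; already in the FCA price and stays in the FOB price. freight — on the buyer under both terms; not part of either seller's price.
From FCA to FOB, the seller additionally bears: origin terminal.
FOB price = 8987.70 + 245.41 = 9233.11

FOB price: GBP 9233.11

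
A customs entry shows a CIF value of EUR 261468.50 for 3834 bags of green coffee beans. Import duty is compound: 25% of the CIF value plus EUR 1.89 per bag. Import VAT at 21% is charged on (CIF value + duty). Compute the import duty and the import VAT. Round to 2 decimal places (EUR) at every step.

Ad valorem component: 261468.50 × 25% = 65367.13
Specific component: 3834 × 1.89 = 7246.26
Import duty = 65367.13 + 7246.26 = 72613.39
VAT base = CIF + duty = 261468.50 + 72613.39 = 334081.89
Import VAT = 334081.89 × 21% = 70157.20

Import duty: EUR 72613.39; import VAT: EUR 70157.20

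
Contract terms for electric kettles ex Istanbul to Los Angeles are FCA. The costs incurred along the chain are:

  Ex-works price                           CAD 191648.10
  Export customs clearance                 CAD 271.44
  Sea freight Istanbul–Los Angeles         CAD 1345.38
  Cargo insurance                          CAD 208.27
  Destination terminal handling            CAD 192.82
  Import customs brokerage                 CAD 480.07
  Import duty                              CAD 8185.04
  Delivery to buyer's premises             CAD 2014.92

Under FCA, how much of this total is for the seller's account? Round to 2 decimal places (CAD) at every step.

FCA: the seller delivers export-cleared goods to the carrier; the buyer bears costs from that point.
Seller's account: goods 191648.10 + export clearance 271.44 = 191919.54
Buyer's account: freight 1345.38 + insurance 208.27 + destination terminal 192.82 + brokerage 480.07 + duty 8185.04 + delivery 2014.92 = 12426.50

Seller's account: CAD 191919.54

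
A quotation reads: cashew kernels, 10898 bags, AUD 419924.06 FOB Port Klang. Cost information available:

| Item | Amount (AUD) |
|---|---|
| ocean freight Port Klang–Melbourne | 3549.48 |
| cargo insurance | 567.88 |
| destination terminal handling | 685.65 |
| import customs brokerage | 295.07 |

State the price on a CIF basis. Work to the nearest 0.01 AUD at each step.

CIF price: AUD 424041.42

Not relevant to the conversion: destination terminal, brokerage — on the buyer under both terms; not part of either seller's price.
From FOB to CIF, the seller additionally bears: freight, insurance.
CIF price = 419924.06 + 3549.48 + 567.88 = 424041.42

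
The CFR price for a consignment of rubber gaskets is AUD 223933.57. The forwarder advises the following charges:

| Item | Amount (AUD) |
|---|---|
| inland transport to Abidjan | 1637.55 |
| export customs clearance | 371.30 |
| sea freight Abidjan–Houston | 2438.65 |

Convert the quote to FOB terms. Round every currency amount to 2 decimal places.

FOB price: AUD 221494.92

Not relevant to the conversion: inland to port, export clearance — on the seller under both CFR and FOB; already in the CFR price and stays in the FOB price.
From CFR to FOB, the seller no longer bears: freight.
FOB price = 223933.57 − 2438.65 = 221494.92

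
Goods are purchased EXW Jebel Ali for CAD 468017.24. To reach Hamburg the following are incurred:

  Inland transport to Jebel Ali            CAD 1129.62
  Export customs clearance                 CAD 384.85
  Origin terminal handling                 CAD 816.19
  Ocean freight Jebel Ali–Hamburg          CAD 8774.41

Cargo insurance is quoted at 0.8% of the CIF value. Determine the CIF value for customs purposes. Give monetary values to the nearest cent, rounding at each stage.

Let C be the CIF value. C = EXW price + pre-shipment costs + freight + 0.8% × C
C − 0.8% × C = 468017.24 + 1129.62 + 384.85 + 816.19 + 8774.41
0.992 × C = 479122.31
C = 479122.31 / 0.992 = 482986.20
Insurance premium = 0.8% × 482986.20 = 3863.89

CIF value: CAD 482986.20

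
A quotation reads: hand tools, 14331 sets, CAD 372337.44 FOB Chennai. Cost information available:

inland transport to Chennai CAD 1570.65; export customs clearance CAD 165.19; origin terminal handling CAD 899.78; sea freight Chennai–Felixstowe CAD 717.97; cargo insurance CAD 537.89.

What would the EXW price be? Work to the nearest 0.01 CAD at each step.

EXW price: CAD 369701.82

Not relevant to the conversion: freight, insurance — on the buyer under both terms; not part of either seller's price.
From FOB to EXW, the seller no longer bears: inland to port, export clearance, origin terminal.
EXW price = 372337.44 − 1570.65 − 165.19 − 899.78 = 369701.82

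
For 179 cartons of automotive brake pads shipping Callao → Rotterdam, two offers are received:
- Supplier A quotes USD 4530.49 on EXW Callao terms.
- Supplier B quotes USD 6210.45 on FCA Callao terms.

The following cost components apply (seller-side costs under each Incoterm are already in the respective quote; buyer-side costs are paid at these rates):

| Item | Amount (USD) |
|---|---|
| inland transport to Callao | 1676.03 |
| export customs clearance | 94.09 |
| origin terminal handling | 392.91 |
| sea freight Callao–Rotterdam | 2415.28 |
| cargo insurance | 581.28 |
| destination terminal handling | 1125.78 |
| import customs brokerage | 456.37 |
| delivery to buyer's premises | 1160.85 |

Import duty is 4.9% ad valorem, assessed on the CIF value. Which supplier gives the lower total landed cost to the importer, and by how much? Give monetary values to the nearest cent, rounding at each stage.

Supplier B is cheaper by USD 94.57

Supplier A (EXW):
CIF value = EXW price + inland to port + export clearance + origin terminal + freight + insurance = 4530.49 + 1676.03 + 94.09 + 392.91 + 2415.28 + 581.28 = 9690.08
Import duty = 9690.08 × 4.9% = 474.81
Buyer bears (A): 1676.03 + 94.09 + 392.91 + 2415.28 + 581.28 + 1125.78 + 456.37 + 1160.85 = 7902.59
Landed cost (A) = invoice 4530.49 + 7902.59 + duty 474.81 = 12907.89
Supplier B (FCA):
CIF value = FCA price + origin terminal + freight + insurance = 6210.45 + 392.91 + 2415.28 + 581.28 = 9599.92
Import duty = 9599.92 × 4.9% = 470.40
Buyer bears (B): 392.91 + 2415.28 + 581.28 + 1125.78 + 456.37 + 1160.85 = 6132.47
Landed cost (B) = invoice 6210.45 + 6132.47 + duty 470.40 = 12813.32
Difference = |12907.89 − 12813.32| = 94.57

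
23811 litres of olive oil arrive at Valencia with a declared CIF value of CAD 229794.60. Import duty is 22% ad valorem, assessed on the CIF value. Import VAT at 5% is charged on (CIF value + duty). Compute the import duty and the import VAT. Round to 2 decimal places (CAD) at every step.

Import duty = 229794.60 × 22% = 50554.81
VAT base = CIF + duty = 229794.60 + 50554.81 = 280349.41
Import VAT = 280349.41 × 5% = 14017.47

Import duty: CAD 50554.81; import VAT: CAD 14017.47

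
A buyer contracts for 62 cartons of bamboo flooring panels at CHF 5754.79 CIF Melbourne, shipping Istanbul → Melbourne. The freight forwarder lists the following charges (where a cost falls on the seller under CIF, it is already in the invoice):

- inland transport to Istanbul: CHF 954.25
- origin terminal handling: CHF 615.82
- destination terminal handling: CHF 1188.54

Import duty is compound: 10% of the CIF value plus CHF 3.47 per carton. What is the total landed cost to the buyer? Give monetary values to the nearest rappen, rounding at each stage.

CIF: the seller pays costs through ocean freight and marine insurance to the destination port.
Already in the invoice (seller's account under CIF): inland to port, origin terminal — exclude.
The CIF price already equals the CIF value: 5754.79
Ad valorem component: 5754.79 × 10% = 575.48
Specific component: 62 × 3.47 = 215.14
Import duty = 575.48 + 215.14 = 790.62
Buyer bears: destination terminal 1188.54 + duty 790.62 = 1979.16
Landed cost = invoice 5754.79 + 1979.16 = 7733.95

Total landed cost: CHF 7733.95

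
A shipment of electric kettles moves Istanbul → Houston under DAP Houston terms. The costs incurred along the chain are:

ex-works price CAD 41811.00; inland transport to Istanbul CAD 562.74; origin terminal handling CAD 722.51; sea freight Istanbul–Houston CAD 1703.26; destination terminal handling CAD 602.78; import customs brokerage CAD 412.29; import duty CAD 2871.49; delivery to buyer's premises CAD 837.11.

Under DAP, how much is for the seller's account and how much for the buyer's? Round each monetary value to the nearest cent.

Seller: CAD 46239.40; buyer: CAD 3283.78

DAP: the seller bears all costs to the named destination except import duty and clearance.
Seller's account: goods 41811.00 + inland to port 562.74 + origin terminal 722.51 + freight 1703.26 + destination terminal 602.78 + delivery 837.11 = 46239.40
Buyer's account: brokerage 412.29 + duty 2871.49 = 3283.78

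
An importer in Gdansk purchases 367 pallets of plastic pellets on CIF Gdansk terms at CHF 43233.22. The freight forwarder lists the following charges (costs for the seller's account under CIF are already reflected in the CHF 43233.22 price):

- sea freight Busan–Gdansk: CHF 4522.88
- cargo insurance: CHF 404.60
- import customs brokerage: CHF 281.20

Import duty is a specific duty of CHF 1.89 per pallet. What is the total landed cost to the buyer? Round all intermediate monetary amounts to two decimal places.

CIF: the seller pays costs through ocean freight and marine insurance to the destination port.
Already in the invoice (seller's account under CIF): freight, insurance — exclude.
The CIF price already equals the CIF value: 43233.22
Import duty = 367 × 1.89 = 693.63
Buyer bears: brokerage 281.20 + duty 693.63 = 974.83
Landed cost = invoice 43233.22 + 974.83 = 44208.05

Total landed cost: CHF 44208.05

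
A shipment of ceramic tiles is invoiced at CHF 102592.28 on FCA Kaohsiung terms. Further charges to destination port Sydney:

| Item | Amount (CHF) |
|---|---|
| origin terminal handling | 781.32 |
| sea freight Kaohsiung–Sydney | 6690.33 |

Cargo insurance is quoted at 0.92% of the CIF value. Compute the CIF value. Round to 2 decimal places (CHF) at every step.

CIF value: CHF 111085.92

Let C be the CIF value. C = FCA price + pre-shipment costs + freight + 0.92% × C
C − 0.92% × C = 102592.28 + 781.32 + 6690.33
0.9908 × C = 110063.93
C = 110063.93 / 0.9908 = 111085.92
Insurance premium = 0.92% × 111085.92 = 1021.99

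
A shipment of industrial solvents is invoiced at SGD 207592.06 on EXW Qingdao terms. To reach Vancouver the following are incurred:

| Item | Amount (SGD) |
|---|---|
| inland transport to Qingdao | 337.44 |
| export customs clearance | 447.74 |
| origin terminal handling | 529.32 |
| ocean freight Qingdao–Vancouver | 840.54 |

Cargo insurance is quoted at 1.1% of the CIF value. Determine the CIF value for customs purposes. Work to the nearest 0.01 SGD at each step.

CIF value: SGD 212079.98

Let C be the CIF value. C = EXW price + pre-shipment costs + freight + 1.1% × C
C − 1.1% × C = 207592.06 + 337.44 + 447.74 + 529.32 + 840.54
0.989 × C = 209747.10
C = 209747.10 / 0.989 = 212079.98
Insurance premium = 1.1% × 212079.98 = 2332.88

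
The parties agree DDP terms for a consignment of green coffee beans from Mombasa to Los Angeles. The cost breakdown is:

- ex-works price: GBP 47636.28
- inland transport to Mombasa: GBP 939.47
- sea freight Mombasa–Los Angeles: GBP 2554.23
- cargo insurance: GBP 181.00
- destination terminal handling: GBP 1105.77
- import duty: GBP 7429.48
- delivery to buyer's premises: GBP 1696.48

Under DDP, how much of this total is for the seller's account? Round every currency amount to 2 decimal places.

Seller's account: GBP 61542.71

DDP: the seller bears all costs including import duty.
Seller's account: goods 47636.28 + inland to port 939.47 + freight 2554.23 + insurance 181.00 + destination terminal 1105.77 + duty 7429.48 + delivery 1696.48 = 61542.71
Buyer's account: 0.00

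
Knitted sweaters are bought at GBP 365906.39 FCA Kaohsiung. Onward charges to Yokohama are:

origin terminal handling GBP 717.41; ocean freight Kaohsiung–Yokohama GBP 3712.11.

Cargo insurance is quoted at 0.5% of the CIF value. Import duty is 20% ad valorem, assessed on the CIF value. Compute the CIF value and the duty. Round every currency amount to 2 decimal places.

Let C be the CIF value. C = FCA price + pre-shipment costs + freight + 0.5% × C
C − 0.5% × C = 365906.39 + 717.41 + 3712.11
0.995 × C = 370335.91
C = 370335.91 / 0.995 = 372196.89
Insurance premium = 0.5% × 372196.89 = 1860.98
Import duty = 372196.89 × 20% = 74439.38

CIF value: GBP 372196.89; import duty: GBP 74439.38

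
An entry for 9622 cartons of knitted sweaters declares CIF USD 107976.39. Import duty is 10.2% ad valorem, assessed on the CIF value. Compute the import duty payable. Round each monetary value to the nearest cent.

Import duty: USD 11013.59

Import duty = 107976.39 × 10.2% = 11013.59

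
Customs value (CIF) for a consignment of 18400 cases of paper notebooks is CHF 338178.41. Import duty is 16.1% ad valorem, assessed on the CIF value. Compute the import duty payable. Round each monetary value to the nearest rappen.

Import duty = 338178.41 × 16.1% = 54446.72

Import duty: CHF 54446.72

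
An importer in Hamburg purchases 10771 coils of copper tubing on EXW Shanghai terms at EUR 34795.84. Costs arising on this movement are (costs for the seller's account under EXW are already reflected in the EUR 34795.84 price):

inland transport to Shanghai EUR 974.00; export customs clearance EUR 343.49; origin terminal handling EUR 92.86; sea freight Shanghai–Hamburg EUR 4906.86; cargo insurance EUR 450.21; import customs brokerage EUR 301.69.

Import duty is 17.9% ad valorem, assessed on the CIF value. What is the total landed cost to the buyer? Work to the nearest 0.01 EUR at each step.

Total landed cost: EUR 49304.77

EXW: the seller makes goods available at their premises; the buyer bears all onward costs.
CIF value = EXW price + inland to port + export clearance + origin terminal + freight + insurance = 34795.84 + 974.00 + 343.49 + 92.86 + 4906.86 + 450.21 = 41563.26
Import duty = 41563.26 × 17.9% = 7439.82
Buyer bears: inland to port 974.00 + export clearance 343.49 + origin terminal 92.86 + freight 4906.86 + insurance 450.21 + brokerage 301.69 + duty 7439.82 = 14508.93
Landed cost = invoice 34795.84 + 14508.93 = 49304.77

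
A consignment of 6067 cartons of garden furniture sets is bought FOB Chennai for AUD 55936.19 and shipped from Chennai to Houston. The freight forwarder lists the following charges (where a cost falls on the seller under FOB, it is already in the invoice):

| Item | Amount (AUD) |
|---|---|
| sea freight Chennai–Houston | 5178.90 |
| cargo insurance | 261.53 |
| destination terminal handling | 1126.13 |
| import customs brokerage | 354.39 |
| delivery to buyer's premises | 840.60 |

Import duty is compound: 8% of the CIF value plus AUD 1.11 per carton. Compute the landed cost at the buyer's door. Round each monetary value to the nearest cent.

FOB: the seller bears costs until goods are on board at the origin port; the buyer bears freight, insurance and all costs thereafter.
CIF value = FOB price + freight + insurance = 55936.19 + 5178.90 + 261.53 = 61376.62
Ad valorem component: 61376.62 × 8% = 4910.13
Specific component: 6067 × 1.11 = 6734.37
Import duty = 4910.13 + 6734.37 = 11644.50
Buyer bears: freight 5178.90 + insurance 261.53 + destination terminal 1126.13 + brokerage 354.39 + delivery 840.60 + duty 11644.50 = 19406.05
Landed cost = invoice 55936.19 + 19406.05 = 75342.24

Total landed cost: AUD 75342.24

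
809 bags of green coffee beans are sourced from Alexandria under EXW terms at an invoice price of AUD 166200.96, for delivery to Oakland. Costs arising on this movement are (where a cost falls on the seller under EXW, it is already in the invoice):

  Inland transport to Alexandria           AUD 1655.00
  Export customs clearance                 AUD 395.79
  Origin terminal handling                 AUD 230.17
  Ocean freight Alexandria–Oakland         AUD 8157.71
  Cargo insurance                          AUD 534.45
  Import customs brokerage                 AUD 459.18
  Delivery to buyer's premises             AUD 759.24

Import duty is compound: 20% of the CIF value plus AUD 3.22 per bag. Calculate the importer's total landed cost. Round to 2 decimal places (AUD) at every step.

EXW: the seller makes goods available at their premises; the buyer bears all onward costs.
CIF value = EXW price + inland to port + export clearance + origin terminal + freight + insurance = 166200.96 + 1655.00 + 395.79 + 230.17 + 8157.71 + 534.45 = 177174.08
Ad valorem component: 177174.08 × 20% = 35434.82
Specific component: 809 × 3.22 = 2604.98
Import duty = 35434.82 + 2604.98 = 38039.80
Buyer bears: inland to port 1655.00 + export clearance 395.79 + origin terminal 230.17 + freight 8157.71 + insurance 534.45 + brokerage 459.18 + delivery 759.24 + duty 38039.80 = 50231.34
Landed cost = invoice 166200.96 + 50231.34 = 216432.30

Total landed cost: AUD 216432.30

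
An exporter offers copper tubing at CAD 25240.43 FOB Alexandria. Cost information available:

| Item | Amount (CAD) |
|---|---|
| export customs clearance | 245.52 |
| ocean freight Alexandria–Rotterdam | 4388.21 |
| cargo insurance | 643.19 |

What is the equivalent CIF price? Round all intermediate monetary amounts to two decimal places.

Not relevant to the conversion: export clearance — on the seller under both FOB and CIF; already in the FOB price and stays in the CIF price.
From FOB to CIF, the seller additionally bears: freight, insurance.
CIF price = 25240.43 + 4388.21 + 643.19 = 30271.83

CIF price: CAD 30271.83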